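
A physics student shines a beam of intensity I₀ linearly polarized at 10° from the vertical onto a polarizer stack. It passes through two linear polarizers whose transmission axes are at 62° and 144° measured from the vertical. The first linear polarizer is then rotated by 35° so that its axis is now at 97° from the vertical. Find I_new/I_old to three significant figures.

I_new/I_old ≈ 0.174

Before rotation:
By Malus's law, I₁ = I₀ cos²(62° − 10°) = I₀ cos²(52°) = 0.379 I₀.
I₂ = I₁ cos²(144° − 62°) = 0.379 I₀ · cos²(82°) = 0.007342 I₀.
After rotation:
I₁ = I₀ cos²(97° − 10°) = I₀ cos²(87°) = 0.002739 I₀.
I₂ = I₁ cos²(144° − 97°) = 0.002739 I₀ · cos²(47°) = 0.001274 I₀.
Ratio = 0.001274 / 0.007342 = 0.1735.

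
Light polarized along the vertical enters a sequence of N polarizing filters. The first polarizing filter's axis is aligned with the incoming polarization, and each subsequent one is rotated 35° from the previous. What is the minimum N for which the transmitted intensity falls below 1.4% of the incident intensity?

First polarizer is aligned with the polarization: full transmission.
Each further stage multiplies by cos²(35°) = 0.671.
After N polarizers: T = 0.671^(N−1). Require T < 0.014 ⇒ N−1 > ln(0.014)/ln(0.671) = 10.70, so N−1 ≥ 11 and N = 12.
Check: N=12 gives T = 0.01242 < 0.014; N=11 gives T = 0.01851.

N = 12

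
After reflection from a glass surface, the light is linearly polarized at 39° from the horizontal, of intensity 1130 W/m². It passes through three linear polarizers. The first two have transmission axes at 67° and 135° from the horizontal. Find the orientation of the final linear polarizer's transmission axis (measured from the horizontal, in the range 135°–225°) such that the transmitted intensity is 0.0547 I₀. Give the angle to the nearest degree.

θ ≈ 180°

By Malus's law, I₁ = I₀ cos²(67° − 39°) = I₀ cos²(28°) = 0.7796 I₀.
I₂ = I₁ cos²(135° − 67°) = 0.7796 I₀ · cos²(68°) = 0.1094 I₀.
Need I₃/I₀ = 0.0547, so cos²(θ − 135°) = 0.0547 / 0.1094 = 0.5.
θ − 135° = arccos(√0.5) = 45.0°, giving θ ≈ 135 + 45.0 = 180.0°.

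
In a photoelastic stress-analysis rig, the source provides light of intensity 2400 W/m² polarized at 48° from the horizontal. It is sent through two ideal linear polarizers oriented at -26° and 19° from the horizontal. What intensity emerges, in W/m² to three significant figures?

I₁ = 2400 W/m² · cos²(74°) = 182.3 W/m².
I₂ = I₁ · cos²(45°) = 182.3 · 0.5 = 91.17 W/m².

I ≈ 91.2 W/m²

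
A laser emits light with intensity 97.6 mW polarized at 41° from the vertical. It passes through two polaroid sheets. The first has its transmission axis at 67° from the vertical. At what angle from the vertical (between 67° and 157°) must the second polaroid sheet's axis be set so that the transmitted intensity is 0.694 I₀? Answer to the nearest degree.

I₁ = I₀ cos²(67° − 41°) = I₀ cos²(26°) = 0.8078 I₀.
Need I₂/I₀ = 0.694, so cos²(θ − 67°) = 0.694 / 0.8078 = 0.8591.
θ − 67° = arccos(√0.8591) = 22.0°, giving θ ≈ 67 + 22.0 = 89.0°.

θ ≈ 89°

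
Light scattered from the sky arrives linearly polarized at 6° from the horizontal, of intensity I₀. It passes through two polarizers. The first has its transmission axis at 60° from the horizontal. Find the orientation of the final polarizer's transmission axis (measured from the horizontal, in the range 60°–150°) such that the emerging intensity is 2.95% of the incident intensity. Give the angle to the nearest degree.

I₁ = I₀ cos²(60° − 6°) = I₀ cos²(54°) = 0.3455 I₀.
Need I₂/I₀ = 0.0295, so cos²(θ − 60°) = 0.0295 / 0.3455 = 0.08539.
θ − 60° = arccos(√0.08539) = 73.0°, giving θ ≈ 60 + 73.0 = 133.0°.

θ ≈ 133°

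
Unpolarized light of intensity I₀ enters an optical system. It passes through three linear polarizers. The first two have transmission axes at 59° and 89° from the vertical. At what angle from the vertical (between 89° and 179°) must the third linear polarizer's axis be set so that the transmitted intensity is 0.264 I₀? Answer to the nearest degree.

θ ≈ 122°

Unpolarized light through the first polarizer → I₁ = ½ I₀, now polarized at 59°.
I₂ = I₁ cos²(89° − 59°) = 0.5 I₀ · cos²(30°) = 0.375 I₀.
Need I₃/I₀ = 0.264, so cos²(θ − 89°) = 0.264 / 0.375 = 0.704.
θ − 89° = arccos(√0.704) = 33.0°, giving θ ≈ 89 + 33.0 = 122.0°.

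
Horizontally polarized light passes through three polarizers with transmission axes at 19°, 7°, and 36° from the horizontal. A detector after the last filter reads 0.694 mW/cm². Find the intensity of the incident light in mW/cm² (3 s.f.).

I₀ ≈ 1.06 mW/cm²

I₁ = I₀ cos²(19° − 0°) = I₀ cos²(19°) = 0.894 I₀.
I₂ = I₁ cos²(7° − 19°) = 0.894 I₀ · cos²(12°) = 0.8554 I₀.
I₃ = I₂ cos²(36° − 7°) = 0.8554 I₀ · cos²(29°) = 0.6543 I₀.
So 0.694 mW/cm² = 0.6543 I₀, giving I₀ = 0.694/0.6543 = 1.061 mW/cm².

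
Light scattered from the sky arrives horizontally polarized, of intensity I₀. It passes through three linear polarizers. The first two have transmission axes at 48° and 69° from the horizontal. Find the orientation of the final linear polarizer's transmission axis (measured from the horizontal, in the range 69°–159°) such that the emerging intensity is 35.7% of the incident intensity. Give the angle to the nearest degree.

θ ≈ 86°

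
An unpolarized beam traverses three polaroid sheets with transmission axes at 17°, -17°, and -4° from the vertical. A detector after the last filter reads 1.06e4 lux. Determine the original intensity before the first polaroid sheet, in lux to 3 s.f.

I₀ ≈ 3.25e4 lux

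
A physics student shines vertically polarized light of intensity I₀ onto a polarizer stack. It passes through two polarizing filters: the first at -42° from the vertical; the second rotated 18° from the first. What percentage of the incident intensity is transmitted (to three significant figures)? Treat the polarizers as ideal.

I₁ = I₀ cos²(-42° − 0°) = I₀ cos²(42°) = 0.5523 I₀.
I₂ = I₁ cos²(18°) = 0.5523 · 0.9045 I₀ = 0.4995 I₀.
That is 49.95% of the incident intensity.

≈ 50.0%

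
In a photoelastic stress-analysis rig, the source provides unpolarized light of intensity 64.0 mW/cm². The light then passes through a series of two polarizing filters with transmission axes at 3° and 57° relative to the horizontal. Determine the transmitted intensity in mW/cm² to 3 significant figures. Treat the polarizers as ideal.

Unpolarized light through the first polarizer → I₁ = 64.0 mW/cm²/2 = 32 mW/cm², polarized at 3°.
I₂ = I₁ · cos²(54°) = 32 · 0.3455 = 11.06 mW/cm².

I ≈ 11.1 mW/cm²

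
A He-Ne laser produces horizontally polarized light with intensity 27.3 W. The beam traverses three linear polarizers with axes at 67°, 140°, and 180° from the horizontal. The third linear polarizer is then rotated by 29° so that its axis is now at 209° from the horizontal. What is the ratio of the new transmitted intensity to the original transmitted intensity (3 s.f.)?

Before rotation:
By Malus's law, I₁ = I₀ cos²(67° − 0°) = I₀ cos²(67°) = 0.1527 I₀.
I₂ = I₁ cos²(140° − 67°) = 0.1527 I₀ · cos²(73°) = 0.01305 I₀.
I₃ = I₂ cos²(180° − 140°) = 0.01305 I₀ · cos²(40°) = 0.007658 I₀.
After rotation:
I₁ = I₀ cos²(67° − 0°) = I₀ cos²(67°) = 0.1527 I₀.
I₂ = I₁ cos²(140° − 67°) = 0.1527 I₀ · cos²(73°) = 0.01305 I₀.
I₃ = I₂ cos²(209° − 140°) = 0.01305 I₀ · cos²(69°) = 0.001676 I₀.
Ratio = 0.001676 / 0.007658 = 0.2189.

I_new/I_old ≈ 0.219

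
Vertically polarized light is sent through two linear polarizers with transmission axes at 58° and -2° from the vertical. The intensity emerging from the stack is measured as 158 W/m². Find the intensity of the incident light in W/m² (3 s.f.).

By Malus's law, I₁ = I₀ cos²(58° − 0°) = I₀ cos²(58°) = 0.2808 I₀.
I₂ = I₁ cos²(-2° − 58°) = 0.2808 I₀ · cos²(60°) = 0.0702 I₀.
So 158 W/m² = 0.0702 I₀, giving I₀ = 158/0.0702 = 2251 W/m².

I₀ ≈ 2250 W/m²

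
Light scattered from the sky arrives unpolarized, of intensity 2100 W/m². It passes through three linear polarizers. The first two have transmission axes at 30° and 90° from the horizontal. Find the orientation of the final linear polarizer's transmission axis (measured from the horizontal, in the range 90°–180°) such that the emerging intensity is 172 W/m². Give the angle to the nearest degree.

Unpolarized light through the first polarizer → I₁ = ½ I₀, now polarized at 30°.
I₂ = I₁ cos²(90° − 30°) = 0.5 I₀ · cos²(60°) = 0.125 I₀.
Target fraction: 172 / 2100 W/m² = 0.0819 of I₀.
Need I₃/I₀ = 0.0819, so cos²(θ − 90°) = 0.0819 / 0.125 = 0.6552.
θ − 90° = arccos(√0.6552) = 36.0°, giving θ ≈ 90 + 36.0 = 126.0°.

θ ≈ 126°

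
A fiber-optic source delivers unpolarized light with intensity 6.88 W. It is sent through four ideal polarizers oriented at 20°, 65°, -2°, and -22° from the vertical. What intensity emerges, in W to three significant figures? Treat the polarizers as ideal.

I ≈ 0.232 W

Unpolarized light through the first polarizer → I₁ = 6.88 W/2 = 3.44 W, polarized at 20°.
I₂ = I₁ · cos²(45°) = 3.44 · 0.5 = 1.72 W.
I₃ = I₂ · cos²(67°) = 1.72 · 0.1527 = 0.2626 W.
I₄ = I₃ · cos²(20°) = 0.2626 · 0.883 = 0.2319 W.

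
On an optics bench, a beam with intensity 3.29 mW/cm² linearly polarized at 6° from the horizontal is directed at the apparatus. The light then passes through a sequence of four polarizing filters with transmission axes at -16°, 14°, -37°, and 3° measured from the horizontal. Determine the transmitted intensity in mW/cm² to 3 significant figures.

I₁ = 3.29 mW/cm² · cos²(22°) = 2.828 mW/cm².
I₂ = I₁ · cos²(30°) = 2.828 · 0.75 = 2.121 mW/cm².
I₃ = I₂ · cos²(51°) = 2.121 · 0.396 = 0.8401 mW/cm².
I₄ = I₃ · cos²(40°) = 0.8401 · 0.5868 = 0.493 mW/cm².

I ≈ 0.493 mW/cm²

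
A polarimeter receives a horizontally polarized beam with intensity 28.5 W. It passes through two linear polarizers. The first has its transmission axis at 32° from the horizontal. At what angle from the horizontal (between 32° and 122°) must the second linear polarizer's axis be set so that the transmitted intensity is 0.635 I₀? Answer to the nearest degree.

I₁ = I₀ cos²(32° − 0°) = I₀ cos²(32°) = 0.7192 I₀.
Need I₂/I₀ = 0.635, so cos²(θ − 32°) = 0.635 / 0.7192 = 0.8829.
θ − 32° = arccos(√0.8829) = 20.0°, giving θ ≈ 32 + 20.0 = 52.0°.

θ ≈ 52°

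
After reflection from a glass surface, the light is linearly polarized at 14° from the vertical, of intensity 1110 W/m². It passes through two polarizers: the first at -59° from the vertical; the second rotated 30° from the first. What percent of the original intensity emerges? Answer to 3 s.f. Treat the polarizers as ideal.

By Malus's law, I₁ = 1110 W/m² · cos²(73°) = 94.88 W/m².
I₂ = I₁ · cos²(30°) = 94.88 · 0.75 = 71.16 W/m².
That is 6.411% of the incident intensity.

≈ 6.41%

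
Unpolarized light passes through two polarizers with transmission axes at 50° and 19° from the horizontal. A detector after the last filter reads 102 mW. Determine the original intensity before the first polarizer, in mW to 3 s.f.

I₀ ≈ 278 mW

Unpolarized light through the first polarizer → I₁ = ½ I₀, now polarized at 50°.
I₂ = I₁ cos²(19° − 50°) = 0.5 I₀ · cos²(31°) = 0.3674 I₀.
So 102 mW = 0.3674 I₀, giving I₀ = 102/0.3674 = 277.7 mW.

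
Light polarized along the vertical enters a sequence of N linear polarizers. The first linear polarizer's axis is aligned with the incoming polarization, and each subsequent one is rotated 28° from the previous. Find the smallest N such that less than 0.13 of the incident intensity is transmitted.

N = 10

First polarizer is aligned with the polarization: full transmission.
Each further stage multiplies by cos²(28°) = 0.7796.
After N polarizers: T = 0.7796^(N−1). Require T < 0.13 ⇒ N−1 > ln(0.13)/ln(0.7796) = 8.19, so N−1 ≥ 9 and N = 10.
Check: N=10 gives T = 0.1064 < 0.13; N=9 gives T = 0.1364.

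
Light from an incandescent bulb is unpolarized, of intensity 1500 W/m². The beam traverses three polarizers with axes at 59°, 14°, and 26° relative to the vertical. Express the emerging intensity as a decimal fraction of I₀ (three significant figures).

Unpolarized light through the first polarizer → I₁ = 1500 W/m²/2 = 750 W/m², polarized at 59°.
I₂ = I₁ · cos²(45°) = 750 · 0.5 = 375 W/m².
I₃ = I₂ · cos²(12°) = 375 · 0.9568 = 358.8 W/m².
Transmitted fraction = 0.2392.

I/I₀ ≈ 0.239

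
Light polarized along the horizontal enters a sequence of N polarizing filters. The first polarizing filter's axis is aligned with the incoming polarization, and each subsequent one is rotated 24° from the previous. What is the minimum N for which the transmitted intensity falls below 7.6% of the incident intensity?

N = 16

First polarizer is aligned with the polarization: full transmission.
Each further stage multiplies by cos²(24°) = 0.8346.
After N polarizers: T = 0.8346^(N−1). Require T < 0.076 ⇒ N−1 > ln(0.076)/ln(0.8346) = 14.25, so N−1 ≥ 15 and N = 16.
Check: N=16 gives T = 0.06636 < 0.076; N=15 gives T = 0.07951.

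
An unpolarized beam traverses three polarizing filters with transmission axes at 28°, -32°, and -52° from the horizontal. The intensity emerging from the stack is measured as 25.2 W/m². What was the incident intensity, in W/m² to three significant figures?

Unpolarized light through the first polarizer → I₁ = ½ I₀, now polarized at 28°.
I₂ = I₁ cos²(-32° − 28°) = 0.5 I₀ · cos²(60°) = 0.125 I₀.
I₃ = I₂ cos²(-52° + 32°) = 0.125 I₀ · cos²(20°) = 0.1104 I₀.
So 25.2 W/m² = 0.1104 I₀, giving I₀ = 25.2/0.1104 = 228.3 W/m².

I₀ ≈ 228 W/m²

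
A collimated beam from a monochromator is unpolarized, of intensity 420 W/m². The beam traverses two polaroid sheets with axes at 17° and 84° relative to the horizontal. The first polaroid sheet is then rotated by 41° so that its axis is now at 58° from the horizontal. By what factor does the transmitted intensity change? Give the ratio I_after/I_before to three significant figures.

I_new/I_old ≈ 5.29

Before rotation:
Unpolarized light through the first polarizer → I₁ = ½ I₀, now polarized at 17°.
I₂ = I₁ cos²(84° − 17°) = 0.5 I₀ · cos²(67°) = 0.07634 I₀.
After rotation:
Unpolarized light through the first polarizer → I₁ = ½ I₀, now polarized at 58°.
I₂ = I₁ cos²(84° − 58°) = 0.5 I₀ · cos²(26°) = 0.4039 I₀.
Ratio = 0.4039 / 0.07634 = 5.291.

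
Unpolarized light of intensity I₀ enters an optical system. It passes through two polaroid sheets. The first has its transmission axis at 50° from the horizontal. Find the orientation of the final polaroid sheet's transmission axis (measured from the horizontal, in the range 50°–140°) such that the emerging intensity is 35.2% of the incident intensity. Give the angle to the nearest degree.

θ ≈ 83°

Unpolarized light through the first polarizer → I₁ = ½ I₀, now polarized at 50°.
Need I₂/I₀ = 0.352, so cos²(θ − 50°) = 0.352 / 0.5 = 0.704.
θ − 50° = arccos(√0.704) = 33.0°, giving θ ≈ 50 + 33.0 = 83.0°.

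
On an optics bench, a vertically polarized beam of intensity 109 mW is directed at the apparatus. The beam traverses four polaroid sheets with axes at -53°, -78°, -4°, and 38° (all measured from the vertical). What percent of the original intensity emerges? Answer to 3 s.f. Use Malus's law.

≈ 1.25%

By Malus's law, I₁ = 109 mW · cos²(53°) = 39.48 mW.
I₂ = I₁ · cos²(25°) = 39.48 · 0.8214 = 32.43 mW.
I₃ = I₂ · cos²(74°) = 32.43 · 0.07598 = 2.464 mW.
I₄ = I₃ · cos²(42°) = 2.464 · 0.5523 = 1.361 mW.
That is 1.248% of the incident intensity.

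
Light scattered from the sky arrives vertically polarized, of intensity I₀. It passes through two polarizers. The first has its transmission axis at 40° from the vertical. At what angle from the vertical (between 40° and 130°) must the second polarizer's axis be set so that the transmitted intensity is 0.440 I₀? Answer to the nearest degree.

I₁ = I₀ cos²(40° − 0°) = I₀ cos²(40°) = 0.5868 I₀.
Need I₂/I₀ = 0.44, so cos²(θ − 40°) = 0.44 / 0.5868 = 0.7498.
θ − 40° = arccos(√0.7498) = 30.0°, giving θ ≈ 40 + 30.0 = 70.0°.

θ ≈ 70°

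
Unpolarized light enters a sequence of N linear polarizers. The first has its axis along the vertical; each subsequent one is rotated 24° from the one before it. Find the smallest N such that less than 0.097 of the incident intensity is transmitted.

N = 11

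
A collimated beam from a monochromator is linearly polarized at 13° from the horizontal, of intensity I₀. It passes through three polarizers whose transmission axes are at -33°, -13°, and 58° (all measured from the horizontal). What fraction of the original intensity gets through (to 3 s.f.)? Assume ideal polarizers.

≈ 0.0452 I₀

I₁ = I₀ cos²(-33° − 13°) = I₀ cos²(46°) = 0.4826 I₀.
I₂ = I₁ cos²(-13° + 33°) = 0.4826 I₀ · cos²(20°) = 0.4261 I₀.
I₃ = I₂ cos²(58° + 13°) = 0.4261 I₀ · cos²(71°) = 0.04516 I₀.
Transmitted fraction = 0.04516.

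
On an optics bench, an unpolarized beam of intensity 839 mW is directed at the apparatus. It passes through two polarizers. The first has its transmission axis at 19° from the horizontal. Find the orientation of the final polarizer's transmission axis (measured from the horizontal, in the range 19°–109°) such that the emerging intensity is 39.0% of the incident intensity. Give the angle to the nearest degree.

θ ≈ 47°

Unpolarized light through the first polarizer → I₁ = ½ I₀, now polarized at 19°.
Need I₂/I₀ = 0.39, so cos²(θ − 19°) = 0.39 / 0.5 = 0.78.
θ − 19° = arccos(√0.78) = 28.0°, giving θ ≈ 19 + 28.0 = 47.0°.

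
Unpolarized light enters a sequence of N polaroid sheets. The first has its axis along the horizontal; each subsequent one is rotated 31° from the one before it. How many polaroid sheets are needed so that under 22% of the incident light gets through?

First polarizer halves the unpolarized light: factor 1/2.
Each further stage multiplies by cos²(31°) = 0.7347.
After N polarizers: T = 0.5·0.7347^(N−1). Require T < 0.22 ⇒ N−1 > ln(0.22/0.5)/ln(0.7347) = 2.66, so N−1 ≥ 3 and N = 4.
Check: N=4 gives T = 0.1983 < 0.22; N=3 gives T = 0.2699.

N = 4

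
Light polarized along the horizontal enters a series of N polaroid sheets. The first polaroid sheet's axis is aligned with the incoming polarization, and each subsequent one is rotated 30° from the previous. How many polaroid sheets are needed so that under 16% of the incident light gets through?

First polarizer is aligned with the polarization: full transmission.
Each further stage multiplies by cos²(30°) = 0.75.
After N polarizers: T = 0.75^(N−1). Require T < 0.16 ⇒ N−1 > ln(0.16)/ln(0.75) = 6.37, so N−1 ≥ 7 and N = 8.
Check: N=8 gives T = 0.1335 < 0.16; N=7 gives T = 0.178.

N = 8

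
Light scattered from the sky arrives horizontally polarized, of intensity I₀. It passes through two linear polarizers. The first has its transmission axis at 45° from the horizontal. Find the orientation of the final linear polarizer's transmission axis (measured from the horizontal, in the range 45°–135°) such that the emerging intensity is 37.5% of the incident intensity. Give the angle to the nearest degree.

I₁ = I₀ cos²(45° − 0°) = I₀ cos²(45°) = 0.5 I₀.
Need I₂/I₀ = 0.375, so cos²(θ − 45°) = 0.375 / 0.5 = 0.75.
θ − 45° = arccos(√0.75) = 30.0°, giving θ ≈ 45 + 30.0 = 75.0°.

θ ≈ 75°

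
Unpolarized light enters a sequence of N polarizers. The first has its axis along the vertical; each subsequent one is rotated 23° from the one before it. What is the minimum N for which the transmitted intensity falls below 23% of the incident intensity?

N = 6

First polarizer halves the unpolarized light: factor 1/2.
Each further stage multiplies by cos²(23°) = 0.8473.
After N polarizers: T = 0.5·0.8473^(N−1). Require T < 0.23 ⇒ N−1 > ln(0.23/0.5)/ln(0.8473) = 4.69, so N−1 ≥ 5 and N = 6.
Check: N=6 gives T = 0.2184 < 0.23; N=5 gives T = 0.2577.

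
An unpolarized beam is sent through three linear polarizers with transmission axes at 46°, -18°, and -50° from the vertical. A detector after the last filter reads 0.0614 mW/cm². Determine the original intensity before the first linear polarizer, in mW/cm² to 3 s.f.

Unpolarized light through the first polarizer → I₁ = ½ I₀, now polarized at 46°.
I₂ = I₁ cos²(-18° − 46°) = 0.5 I₀ · cos²(64°) = 0.09608 I₀.
I₃ = I₂ cos²(-50° + 18°) = 0.09608 I₀ · cos²(32°) = 0.0691 I₀.
So 0.0614 mW/cm² = 0.0691 I₀, giving I₀ = 0.0614/0.0691 = 0.8885 mW/cm².

I₀ ≈ 0.889 mW/cm²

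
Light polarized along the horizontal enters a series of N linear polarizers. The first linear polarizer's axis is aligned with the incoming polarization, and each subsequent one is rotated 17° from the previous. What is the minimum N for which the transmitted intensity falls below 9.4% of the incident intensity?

N = 28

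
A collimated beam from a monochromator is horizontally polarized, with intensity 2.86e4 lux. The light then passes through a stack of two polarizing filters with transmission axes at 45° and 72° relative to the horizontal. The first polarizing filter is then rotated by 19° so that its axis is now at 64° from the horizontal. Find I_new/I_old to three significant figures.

I_new/I_old ≈ 0.475

Before rotation:
By Malus's law, I₁ = I₀ cos²(45° − 0°) = I₀ cos²(45°) = 0.5 I₀.
I₂ = I₁ cos²(72° − 45°) = 0.5 I₀ · cos²(27°) = 0.3969 I₀.
After rotation:
I₁ = I₀ cos²(64° − 0°) = I₀ cos²(64°) = 0.1922 I₀.
I₂ = I₁ cos²(72° − 64°) = 0.1922 I₀ · cos²(8°) = 0.1884 I₀.
Ratio = 0.1884 / 0.3969 = 0.4747.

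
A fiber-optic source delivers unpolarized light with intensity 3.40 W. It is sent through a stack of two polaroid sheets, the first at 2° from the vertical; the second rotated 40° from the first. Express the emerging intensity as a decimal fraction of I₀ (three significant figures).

I/I₀ ≈ 0.293

Unpolarized light through the first polarizer → I₁ = 3.40 W/2 = 1.7 W, polarized at 2°.
I₂ = I₁ · cos²(40°) = 1.7 · 0.5868 = 0.9976 W.
Transmitted fraction = 0.2934.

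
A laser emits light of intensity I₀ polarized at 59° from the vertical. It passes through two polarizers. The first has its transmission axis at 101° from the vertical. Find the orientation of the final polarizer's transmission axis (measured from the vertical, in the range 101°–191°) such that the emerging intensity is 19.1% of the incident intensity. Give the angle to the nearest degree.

By Malus's law, I₁ = I₀ cos²(101° − 59°) = I₀ cos²(42°) = 0.5523 I₀.
Need I₂/I₀ = 0.191, so cos²(θ − 101°) = 0.191 / 0.5523 = 0.3458.
θ − 101° = arccos(√0.3458) = 54.0°, giving θ ≈ 101 + 54.0 = 155.0°.

θ ≈ 155°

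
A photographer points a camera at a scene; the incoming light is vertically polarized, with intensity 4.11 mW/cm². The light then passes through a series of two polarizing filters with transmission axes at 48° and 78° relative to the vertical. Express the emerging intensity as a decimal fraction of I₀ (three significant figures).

By Malus's law, I₁ = 4.11 mW/cm² · cos²(48°) = 1.84 mW/cm².
I₂ = I₁ · cos²(30°) = 1.84 · 0.75 = 1.38 mW/cm².
Transmitted fraction = 0.3358.

I/I₀ ≈ 0.336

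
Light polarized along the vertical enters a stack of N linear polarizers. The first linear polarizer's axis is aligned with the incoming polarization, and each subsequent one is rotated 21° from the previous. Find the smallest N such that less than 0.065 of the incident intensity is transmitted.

First polarizer is aligned with the polarization: full transmission.
Each further stage multiplies by cos²(21°) = 0.8716.
After N polarizers: T = 0.8716^(N−1). Require T < 0.065 ⇒ N−1 > ln(0.065)/ln(0.8716) = 19.89, so N−1 ≥ 20 and N = 21.
Check: N=21 gives T = 0.06398 < 0.065; N=20 gives T = 0.07341.

N = 21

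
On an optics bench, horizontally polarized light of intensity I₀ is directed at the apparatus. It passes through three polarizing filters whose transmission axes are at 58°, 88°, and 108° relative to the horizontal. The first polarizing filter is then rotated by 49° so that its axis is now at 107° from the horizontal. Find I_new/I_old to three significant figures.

I_new/I_old ≈ 0.363

Before rotation:
I₁ = I₀ cos²(58° − 0°) = I₀ cos²(58°) = 0.2808 I₀.
I₂ = I₁ cos²(88° − 58°) = 0.2808 I₀ · cos²(30°) = 0.2106 I₀.
I₃ = I₂ cos²(108° − 88°) = 0.2106 I₀ · cos²(20°) = 0.186 I₀.
After rotation:
I₁ = I₀ cos²(107° − 0°) = I₀ cos²(73°) = 0.08548 I₀.
I₂ = I₁ cos²(88° − 107°) = 0.08548 I₀ · cos²(19°) = 0.07642 I₀.
I₃ = I₂ cos²(108° − 88°) = 0.07642 I₀ · cos²(20°) = 0.06748 I₀.
Ratio = 0.06748 / 0.186 = 0.3629.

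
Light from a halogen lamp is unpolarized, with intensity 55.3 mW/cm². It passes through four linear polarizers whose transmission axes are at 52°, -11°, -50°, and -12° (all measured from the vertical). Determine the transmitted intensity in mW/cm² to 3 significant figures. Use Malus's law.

I ≈ 2.14 mW/cm²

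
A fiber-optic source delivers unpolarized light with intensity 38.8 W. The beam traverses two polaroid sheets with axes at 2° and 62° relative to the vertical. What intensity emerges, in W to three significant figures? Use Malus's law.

Unpolarized light through the first polarizer → I₁ = 38.8 W/2 = 19.4 W, polarized at 2°.
I₂ = I₁ · cos²(60°) = 19.4 · 0.25 = 4.85 W.

I ≈ 4.85 W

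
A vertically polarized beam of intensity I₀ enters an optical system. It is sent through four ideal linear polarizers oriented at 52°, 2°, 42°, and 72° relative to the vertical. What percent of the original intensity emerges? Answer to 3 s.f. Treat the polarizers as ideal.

≈ 6.89%

By Malus's law, I₁ = I₀ cos²(52° − 0°) = I₀ cos²(52°) = 0.379 I₀.
I₂ = I₁ cos²(2° − 52°) = 0.379 I₀ · cos²(50°) = 0.1566 I₀.
I₃ = I₂ cos²(42° − 2°) = 0.1566 I₀ · cos²(40°) = 0.0919 I₀.
I₄ = I₃ cos²(72° − 42°) = 0.0919 I₀ · cos²(30°) = 0.06893 I₀.
That is 6.893% of the incident intensity.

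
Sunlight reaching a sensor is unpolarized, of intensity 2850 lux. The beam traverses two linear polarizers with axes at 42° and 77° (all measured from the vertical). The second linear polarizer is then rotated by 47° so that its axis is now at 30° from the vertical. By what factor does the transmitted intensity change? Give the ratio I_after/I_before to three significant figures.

Before rotation:
Unpolarized light through the first polarizer → I₁ = ½ I₀, now polarized at 42°.
I₂ = I₁ cos²(77° − 42°) = 0.5 I₀ · cos²(35°) = 0.3355 I₀.
After rotation:
Unpolarized light through the first polarizer → I₁ = ½ I₀, now polarized at 42°.
I₂ = I₁ cos²(30° − 42°) = 0.5 I₀ · cos²(12°) = 0.4784 I₀.
Ratio = 0.4784 / 0.3355 = 1.426.

I_new/I_old ≈ 1.43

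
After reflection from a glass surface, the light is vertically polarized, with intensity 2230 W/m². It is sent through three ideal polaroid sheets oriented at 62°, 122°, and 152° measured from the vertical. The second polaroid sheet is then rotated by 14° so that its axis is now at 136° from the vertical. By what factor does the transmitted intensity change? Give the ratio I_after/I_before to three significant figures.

Before rotation:
I₁ = I₀ cos²(62° − 0°) = I₀ cos²(62°) = 0.2204 I₀.
I₂ = I₁ cos²(122° − 62°) = 0.2204 I₀ · cos²(60°) = 0.0551 I₀.
I₃ = I₂ cos²(152° − 122°) = 0.0551 I₀ · cos²(30°) = 0.04133 I₀.
After rotation:
I₁ = I₀ cos²(62° − 0°) = I₀ cos²(62°) = 0.2204 I₀.
I₂ = I₁ cos²(136° − 62°) = 0.2204 I₀ · cos²(74°) = 0.01675 I₀.
I₃ = I₂ cos²(152° − 136°) = 0.01675 I₀ · cos²(16°) = 0.01547 I₀.
Ratio = 0.01547 / 0.04133 = 0.3744.

I_new/I_old ≈ 0.374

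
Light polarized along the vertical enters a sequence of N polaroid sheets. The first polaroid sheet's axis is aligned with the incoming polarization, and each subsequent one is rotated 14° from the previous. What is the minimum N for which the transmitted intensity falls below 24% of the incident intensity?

First polarizer is aligned with the polarization: full transmission.
Each further stage multiplies by cos²(14°) = 0.9415.
After N polarizers: T = 0.9415^(N−1). Require T < 0.24 ⇒ N−1 > ln(0.24)/ln(0.9415) = 23.66, so N−1 ≥ 24 and N = 25.
Check: N=25 gives T = 0.2352 < 0.24; N=24 gives T = 0.2498.

N = 25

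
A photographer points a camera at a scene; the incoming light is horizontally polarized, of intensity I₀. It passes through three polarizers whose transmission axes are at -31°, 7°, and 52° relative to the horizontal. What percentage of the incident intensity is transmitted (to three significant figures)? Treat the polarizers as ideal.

I₁ = I₀ cos²(-31° − 0°) = I₀ cos²(31°) = 0.7347 I₀.
I₂ = I₁ cos²(7° + 31°) = 0.7347 I₀ · cos²(38°) = 0.4562 I₀.
I₃ = I₂ cos²(52° − 7°) = 0.4562 I₀ · cos²(45°) = 0.2281 I₀.
That is 22.81% of the incident intensity.

≈ 22.8%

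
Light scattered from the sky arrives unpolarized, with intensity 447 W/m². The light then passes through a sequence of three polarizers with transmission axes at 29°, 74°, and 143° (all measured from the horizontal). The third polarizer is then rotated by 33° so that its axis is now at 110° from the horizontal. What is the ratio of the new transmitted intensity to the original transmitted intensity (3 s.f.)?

Before rotation:
Unpolarized light through the first polarizer → I₁ = ½ I₀, now polarized at 29°.
I₂ = I₁ cos²(74° − 29°) = 0.5 I₀ · cos²(45°) = 0.25 I₀.
I₃ = I₂ cos²(143° − 74°) = 0.25 I₀ · cos²(69°) = 0.03211 I₀.
After rotation:
Unpolarized light through the first polarizer → I₁ = ½ I₀, now polarized at 29°.
I₂ = I₁ cos²(74° − 29°) = 0.5 I₀ · cos²(45°) = 0.25 I₀.
I₃ = I₂ cos²(110° − 74°) = 0.25 I₀ · cos²(36°) = 0.1636 I₀.
Ratio = 0.1636 / 0.03211 = 5.096.

I_new/I_old ≈ 5.10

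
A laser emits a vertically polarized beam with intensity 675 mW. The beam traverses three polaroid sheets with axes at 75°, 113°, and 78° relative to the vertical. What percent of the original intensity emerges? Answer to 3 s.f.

≈ 2.79%

I₁ = 675 mW · cos²(75°) = 45.22 mW.
I₂ = I₁ · cos²(38°) = 45.22 · 0.621 = 28.08 mW.
I₃ = I₂ · cos²(35°) = 28.08 · 0.671 = 18.84 mW.
That is 2.791% of the incident intensity.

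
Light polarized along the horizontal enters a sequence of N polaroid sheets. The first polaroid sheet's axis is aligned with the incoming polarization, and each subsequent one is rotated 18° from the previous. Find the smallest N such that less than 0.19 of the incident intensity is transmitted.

N = 18

First polarizer is aligned with the polarization: full transmission.
Each further stage multiplies by cos²(18°) = 0.9045.
After N polarizers: T = 0.9045^(N−1). Require T < 0.19 ⇒ N−1 > ln(0.19)/ln(0.9045) = 16.55, so N−1 ≥ 17 and N = 18.
Check: N=18 gives T = 0.1816 < 0.19; N=17 gives T = 0.2007.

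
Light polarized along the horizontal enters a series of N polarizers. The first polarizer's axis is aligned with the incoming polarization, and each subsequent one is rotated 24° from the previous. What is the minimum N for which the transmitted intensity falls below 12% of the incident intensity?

N = 13

First polarizer is aligned with the polarization: full transmission.
Each further stage multiplies by cos²(24°) = 0.8346.
After N polarizers: T = 0.8346^(N−1). Require T < 0.12 ⇒ N−1 > ln(0.12)/ln(0.8346) = 11.72, so N−1 ≥ 12 and N = 13.
Check: N=13 gives T = 0.1142 < 0.12; N=12 gives T = 0.1368.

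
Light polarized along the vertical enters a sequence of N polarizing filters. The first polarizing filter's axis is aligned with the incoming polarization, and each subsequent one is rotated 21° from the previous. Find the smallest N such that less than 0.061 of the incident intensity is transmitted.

First polarizer is aligned with the polarization: full transmission.
Each further stage multiplies by cos²(21°) = 0.8716.
After N polarizers: T = 0.8716^(N−1). Require T < 0.061 ⇒ N−1 > ln(0.061)/ln(0.8716) = 20.35, so N−1 ≥ 21 and N = 22.
Check: N=22 gives T = 0.05577 < 0.061; N=21 gives T = 0.06398.

N = 22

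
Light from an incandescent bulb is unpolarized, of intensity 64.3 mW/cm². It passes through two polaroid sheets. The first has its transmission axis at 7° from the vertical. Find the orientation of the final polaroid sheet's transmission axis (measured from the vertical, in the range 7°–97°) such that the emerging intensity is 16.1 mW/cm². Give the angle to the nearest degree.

θ ≈ 52°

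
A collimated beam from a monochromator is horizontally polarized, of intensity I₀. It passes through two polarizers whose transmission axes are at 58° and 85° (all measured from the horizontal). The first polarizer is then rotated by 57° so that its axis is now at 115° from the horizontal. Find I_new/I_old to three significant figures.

I_new/I_old ≈ 0.601

Before rotation:
By Malus's law, I₁ = I₀ cos²(58° − 0°) = I₀ cos²(58°) = 0.2808 I₀.
I₂ = I₁ cos²(85° − 58°) = 0.2808 I₀ · cos²(27°) = 0.2229 I₀.
After rotation:
I₁ = I₀ cos²(115° − 0°) = I₀ cos²(65°) = 0.1786 I₀.
I₂ = I₁ cos²(85° − 115°) = 0.1786 I₀ · cos²(30°) = 0.134 I₀.
Ratio = 0.134 / 0.2229 = 0.6009.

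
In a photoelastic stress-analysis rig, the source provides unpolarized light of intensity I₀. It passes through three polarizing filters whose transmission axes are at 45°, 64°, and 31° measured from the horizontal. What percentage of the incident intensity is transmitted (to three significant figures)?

Unpolarized light through the first polarizer → I₁ = ½ I₀, now polarized at 45°.
I₂ = I₁ cos²(64° − 45°) = 0.5 I₀ · cos²(19°) = 0.447 I₀.
I₃ = I₂ cos²(31° − 64°) = 0.447 I₀ · cos²(33°) = 0.3144 I₀.
That is 31.44% of the incident intensity.

≈ 31.4%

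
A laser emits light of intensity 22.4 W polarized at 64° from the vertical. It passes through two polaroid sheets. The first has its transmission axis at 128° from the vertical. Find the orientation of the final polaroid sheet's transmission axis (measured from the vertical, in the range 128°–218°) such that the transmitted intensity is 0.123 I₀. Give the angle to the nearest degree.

θ ≈ 165°

By Malus's law, I₁ = I₀ cos²(128° − 64°) = I₀ cos²(64°) = 0.1922 I₀.
Need I₂/I₀ = 0.123, so cos²(θ − 128°) = 0.123 / 0.1922 = 0.6401.
θ − 128° = arccos(√0.6401) = 36.9°, giving θ ≈ 128 + 36.9 = 164.9°.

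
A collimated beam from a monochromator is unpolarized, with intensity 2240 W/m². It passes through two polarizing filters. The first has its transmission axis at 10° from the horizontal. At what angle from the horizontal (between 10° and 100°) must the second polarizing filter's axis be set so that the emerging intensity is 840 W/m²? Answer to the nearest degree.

Unpolarized light through the first polarizer → I₁ = ½ I₀, now polarized at 10°.
Target fraction: 840 / 2240 W/m² = 0.375 of I₀.
Need I₂/I₀ = 0.375, so cos²(θ − 10°) = 0.375 / 0.5 = 0.75.
θ − 10° = arccos(√0.75) = 30.0°, giving θ ≈ 10 + 30.0 = 40.0°.

θ ≈ 40°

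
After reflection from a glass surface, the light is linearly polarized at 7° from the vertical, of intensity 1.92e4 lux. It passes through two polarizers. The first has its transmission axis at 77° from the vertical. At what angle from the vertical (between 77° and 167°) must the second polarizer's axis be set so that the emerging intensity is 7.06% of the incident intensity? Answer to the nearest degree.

θ ≈ 116°

I₁ = I₀ cos²(77° − 7°) = I₀ cos²(70°) = 0.117 I₀.
Need I₂/I₀ = 0.0706, so cos²(θ − 77°) = 0.0706 / 0.117 = 0.6035.
θ − 77° = arccos(√0.6035) = 39.0°, giving θ ≈ 77 + 39.0 = 116.0°.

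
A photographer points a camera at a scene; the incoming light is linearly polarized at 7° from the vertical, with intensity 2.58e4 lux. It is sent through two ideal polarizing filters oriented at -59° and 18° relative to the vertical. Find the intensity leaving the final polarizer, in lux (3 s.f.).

I ≈ 216 lux

I₁ = 2.58e4 lux · cos²(66°) = 4268 lux.
I₂ = I₁ · cos²(77°) = 4268 · 0.0506 = 216 lux.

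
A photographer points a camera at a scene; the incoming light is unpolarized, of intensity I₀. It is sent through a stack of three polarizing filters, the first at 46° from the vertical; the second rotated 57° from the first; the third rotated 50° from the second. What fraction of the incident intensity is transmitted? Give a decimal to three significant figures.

Unpolarized light through the first polarizer → I₁ = ½ I₀, now polarized at 46°.
I₂ = I₁ cos²(57°) = 0.5 · 0.2966 I₀ = 0.1483 I₀.
I₃ = I₂ cos²(50°) = 0.1483 · 0.4132 I₀ = 0.06128 I₀.
Transmitted fraction = 0.06128.

≈ 0.0613 I₀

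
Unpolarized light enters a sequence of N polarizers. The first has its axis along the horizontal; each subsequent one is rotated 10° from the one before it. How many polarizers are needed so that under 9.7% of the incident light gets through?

N = 55

First polarizer halves the unpolarized light: factor 1/2.
Each further stage multiplies by cos²(10°) = 0.9698.
After N polarizers: T = 0.5·0.9698^(N−1). Require T < 0.097 ⇒ N−1 > ln(0.097/0.5)/ln(0.9698) = 53.56, so N−1 ≥ 54 and N = 55.
Check: N=55 gives T = 0.0957 < 0.097; N=54 gives T = 0.09868.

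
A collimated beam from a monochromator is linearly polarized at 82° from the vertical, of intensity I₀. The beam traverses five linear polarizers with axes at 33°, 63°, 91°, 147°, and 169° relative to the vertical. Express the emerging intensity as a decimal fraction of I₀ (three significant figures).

≈ 0.0677 I₀

By Malus's law, I₁ = I₀ cos²(33° − 82°) = I₀ cos²(49°) = 0.4304 I₀.
I₂ = I₁ cos²(63° − 33°) = 0.4304 I₀ · cos²(30°) = 0.3228 I₀.
I₃ = I₂ cos²(91° − 63°) = 0.3228 I₀ · cos²(28°) = 0.2517 I₀.
I₄ = I₃ cos²(147° − 91°) = 0.2517 I₀ · cos²(56°) = 0.07869 I₀.
I₅ = I₄ cos²(169° − 147°) = 0.07869 I₀ · cos²(22°) = 0.06765 I₀.
Transmitted fraction = 0.06765.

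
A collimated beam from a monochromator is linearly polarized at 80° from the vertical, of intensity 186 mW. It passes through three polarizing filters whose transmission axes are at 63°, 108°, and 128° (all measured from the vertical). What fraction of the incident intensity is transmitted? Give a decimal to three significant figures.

I₁ = 186 mW · cos²(17°) = 170.1 mW.
I₂ = I₁ · cos²(45°) = 170.1 · 0.5 = 85.05 mW.
I₃ = I₂ · cos²(20°) = 85.05 · 0.883 = 75.1 mW.
Transmitted fraction = 0.4038.

I/I₀ ≈ 0.404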